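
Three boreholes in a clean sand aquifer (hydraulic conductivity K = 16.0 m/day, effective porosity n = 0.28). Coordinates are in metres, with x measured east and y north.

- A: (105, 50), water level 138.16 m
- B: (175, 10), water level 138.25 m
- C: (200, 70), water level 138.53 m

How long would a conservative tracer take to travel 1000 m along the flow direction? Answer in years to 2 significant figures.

10 years

Taking A as reference: B−A = (70, -40, +0.09); C−A = (95, 20, +0.37).
Solve a·Δx + b·Δy = Δh: det = 70·20 − 95·(-40) = 5200.
∂h/∂x = [(+0.09)·20 − (+0.37)·(-40)] / 5200 = +0.003192
∂h/∂y = [70·(+0.37) − 95·(+0.09)] / 5200 = +0.003337
|∇h| = √(0.003192² + 0.003337²) = 0.004618
Seepage velocity v = K·i/n = 16.0 × 0.004618 / 0.28 = 0.2639 m/day.
t = 1000 / 0.2639 = 3789 days = 10.4 years.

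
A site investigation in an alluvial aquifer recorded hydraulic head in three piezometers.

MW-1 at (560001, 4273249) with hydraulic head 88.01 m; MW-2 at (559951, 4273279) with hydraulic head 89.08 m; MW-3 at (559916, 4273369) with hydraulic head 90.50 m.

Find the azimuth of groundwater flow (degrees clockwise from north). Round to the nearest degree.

Differences from MW-1: to MW-2 (Δx, Δy, Δh) = (-50, 30, +1.07); to MW-3 = (-85, 120, +2.49).
Solve a·Δx + b·Δy = Δh: det = (-50)·120 − (-85)·30 = -3450.
∂h/∂x = [(+1.07)·120 − (+2.49)·30] / -3450 = -0.01557
∂h/∂y = [(-50)·(+2.49) − (-85)·(+1.07)] / -3450 = +0.009725
Flow direction (−∇h) has components (+0.01557 E, -0.009725 N).
Azimuth = atan2(E, N) = atan2(+0.01557, -0.009725) = 122.0° ≈ 122°.

122°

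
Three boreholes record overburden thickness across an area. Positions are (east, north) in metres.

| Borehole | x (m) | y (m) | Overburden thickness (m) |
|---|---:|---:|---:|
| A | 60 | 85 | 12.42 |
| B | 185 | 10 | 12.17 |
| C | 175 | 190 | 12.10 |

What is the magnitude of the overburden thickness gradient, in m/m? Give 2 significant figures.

Differences from A: to B (Δx, Δy, Δh) = (125, -75, -0.25); to C = (115, 105, -0.32).
Determinant of the coordinate differences = 125·105 − 115·(-75) = 21750.
∂d/∂x = [(-0.25)·105 − (-0.32)·(-75)] / 21750 = -0.002310
∂d/∂y = [125·(-0.32) − 115·(-0.25)] / 21750 = -0.0005172
|∇f| = √(-0.002310² + -0.0005172²) = 0.002367 m/m

0.0024 m/m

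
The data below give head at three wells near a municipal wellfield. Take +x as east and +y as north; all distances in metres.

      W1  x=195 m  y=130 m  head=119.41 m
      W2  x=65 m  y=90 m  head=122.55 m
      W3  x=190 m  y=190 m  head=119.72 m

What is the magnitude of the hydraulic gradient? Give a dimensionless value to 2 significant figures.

0.025

Differences from W1: to W2 (Δx, Δy, Δh) = (-130, -40, +3.14); to W3 = (-5, 60, +0.31).
Solve a·Δx + b·Δy = Δh: det = (-130)·60 − (-5)·(-40) = -8000.
∂h/∂x = [(+3.14)·60 − (+0.31)·(-40)] / -8000 = -0.02510
∂h/∂y = [(-130)·(+0.31) − (-5)·(+3.14)] / -8000 = +0.003075
|∇h| = √(-0.02510² + 0.003075²) = 0.02529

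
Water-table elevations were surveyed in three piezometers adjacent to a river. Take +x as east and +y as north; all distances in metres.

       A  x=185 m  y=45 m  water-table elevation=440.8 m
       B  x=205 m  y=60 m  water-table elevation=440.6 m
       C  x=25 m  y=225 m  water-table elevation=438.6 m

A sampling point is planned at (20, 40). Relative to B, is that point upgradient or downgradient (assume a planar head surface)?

Taking A as reference: B−A = (20, 15, -0.2); C−A = (-160, 180, -2.2).
Determinant of the coordinate differences = 20·180 − (-160)·15 = 6000.
∂h/∂x = [(-0.2)·180 − (-2.2)·15] / 6000 = -0.0005000
∂h/∂y = [20·(-2.2) − (-160)·(-0.2)] / 6000 = -0.01267
Head at (20, 40) = 440.8 + (-0.0005000)·(-165) + (-0.01267)·(-5) = 440.95 m.
That is higher than the 440.6 m at B, so the point is upgradient.

upgradient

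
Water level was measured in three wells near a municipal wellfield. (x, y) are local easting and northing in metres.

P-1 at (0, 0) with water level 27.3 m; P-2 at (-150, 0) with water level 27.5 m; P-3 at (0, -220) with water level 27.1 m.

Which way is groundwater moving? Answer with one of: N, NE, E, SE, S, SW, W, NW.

∂h/∂x = (27.5 − 27.3) / (-150 − 0) = -0.001333
∂h/∂y = (27.1 − 27.3) / (-220 − 0) = +0.0009091
Flow = −∇h = (+0.001333 east, -0.0009091 north), which points southeast.

SE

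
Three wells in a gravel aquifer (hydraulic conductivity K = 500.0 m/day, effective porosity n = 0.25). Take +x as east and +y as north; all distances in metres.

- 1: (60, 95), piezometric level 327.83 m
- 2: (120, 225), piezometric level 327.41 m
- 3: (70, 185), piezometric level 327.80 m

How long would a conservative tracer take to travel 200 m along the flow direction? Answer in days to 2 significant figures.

Three-point gradient (reference 1): Δ to 2 = (60, 130, -0.42), Δ to 3 = (10, 90, -0.03).
∂h/∂x = -0.008268, ∂h/∂y = +0.0005854 (det = 4100).
|∇h| = √(-0.008268² + 0.0005854²) = 0.008289
Seepage velocity v = K·i/n = 500.0 × 0.008289 / 0.25 = 16.58 m/day.
t = 200 / 16.58 = 12.06 days.

12 days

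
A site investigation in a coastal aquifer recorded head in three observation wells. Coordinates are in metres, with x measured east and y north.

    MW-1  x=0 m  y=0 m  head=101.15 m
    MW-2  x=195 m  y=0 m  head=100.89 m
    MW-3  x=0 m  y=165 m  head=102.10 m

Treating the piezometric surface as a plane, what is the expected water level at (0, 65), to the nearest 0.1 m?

101.5 m

∂h/∂x = (100.89 − 101.15) / (195 − 0) = -0.001333
∂h/∂y = (102.10 − 101.15) / (165 − 0) = +0.005758
h(0, 65) = 101.15 + (-0.001333)·(0) + (+0.005758)·(65) = 101.15 -0.000 +0.374 = 101.524 m.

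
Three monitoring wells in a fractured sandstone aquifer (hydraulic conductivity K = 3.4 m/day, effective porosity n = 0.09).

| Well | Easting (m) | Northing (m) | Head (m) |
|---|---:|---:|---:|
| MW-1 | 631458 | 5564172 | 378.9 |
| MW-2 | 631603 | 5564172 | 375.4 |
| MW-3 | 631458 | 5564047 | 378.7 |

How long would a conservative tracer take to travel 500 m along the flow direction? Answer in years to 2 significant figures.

1.5 years

∂h/∂x = (375.4 − 378.9) / (631603 − 631458) = -0.02414
∂h/∂y = (378.7 − 378.9) / (5564047 − 5564172) = +0.001600
|∇h| = √(-0.02414² + 0.001600²) = 0.02419
Seepage velocity v = K·i/n = 3.4 × 0.02419 / 0.09 = 0.9138 m/day.
t = 500 / 0.9138 = 547.2 days = 1.5 years.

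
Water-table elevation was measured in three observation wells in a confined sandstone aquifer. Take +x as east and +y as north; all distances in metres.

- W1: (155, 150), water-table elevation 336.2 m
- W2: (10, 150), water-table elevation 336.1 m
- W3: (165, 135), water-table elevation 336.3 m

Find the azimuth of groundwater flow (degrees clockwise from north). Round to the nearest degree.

Taking W1 as reference: W2−W1 = (-145, 0, -0.1); W3−W1 = (10, -15, +0.1).
Solve a·Δx + b·Δy = Δh: det = (-145)·(-15) − 10·0 = 2175.
∂h/∂x = [(-0.1)·(-15) − (+0.1)·0] / 2175 = +0.0006897
∂h/∂y = [(-145)·(+0.1) − 10·(-0.1)] / 2175 = -0.006207
Flow direction (−∇h) has components (-0.0006897 E, +0.006207 N).
Azimuth = atan2(E, N) = atan2(-0.0006897, +0.006207) = 353.7° ≈ 354°.

354°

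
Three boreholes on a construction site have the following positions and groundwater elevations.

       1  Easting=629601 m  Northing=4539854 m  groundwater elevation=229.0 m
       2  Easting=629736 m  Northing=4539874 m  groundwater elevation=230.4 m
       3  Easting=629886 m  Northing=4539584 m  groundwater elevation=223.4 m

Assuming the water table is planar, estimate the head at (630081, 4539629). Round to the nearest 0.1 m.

Taking 1 as reference: 2−1 = (135, 20, +1.4); 3−1 = (285, -270, -5.6).
Solve a·Δx + b·Δy = Δh: det = 135·(-270) − 285·20 = -42150.
∂h/∂x = [(+1.4)·(-270) − (-5.6)·20] / -42150 = +0.006311
∂h/∂y = [135·(-5.6) − 285·(+1.4)] / -42150 = +0.02740
h(630081, 4539629) = 229.0 + (+0.006311)·(480) + (+0.02740)·(-225) = 229.0 +3.029 -6.165 = 225.864 m.

225.9 m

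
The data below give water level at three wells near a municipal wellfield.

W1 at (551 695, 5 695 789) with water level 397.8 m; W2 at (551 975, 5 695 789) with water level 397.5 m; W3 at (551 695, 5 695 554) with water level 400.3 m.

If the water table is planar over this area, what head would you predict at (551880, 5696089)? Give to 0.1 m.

∂h/∂x = (397.5 − 397.8) / (551975 − 551695) = -0.001071
∂h/∂y = (400.3 − 397.8) / (5695554 − 5695789) = -0.01064
h(551880, 5696089) = 397.8 + (-0.001071)·(185) + (-0.01064)·(300) = 397.8 -0.198 -3.191 = 394.410 m.

394.4 m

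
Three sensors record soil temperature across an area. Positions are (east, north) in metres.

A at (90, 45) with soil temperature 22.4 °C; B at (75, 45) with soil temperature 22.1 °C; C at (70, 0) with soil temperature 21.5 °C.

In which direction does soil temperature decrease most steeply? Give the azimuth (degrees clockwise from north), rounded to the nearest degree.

241°

With T = a·x + b·y + c and A as origin, the differences give:
  (-15)·a + 0·b = -0.3
  (-20)·a + (-45)·b = -0.9
Eliminate b (×(-45) and ×0, subtract): 675·a = 13.50 → a = ∂T/∂x = +0.02000
Back-substitute: b = ∂T/∂y = +0.01111.
Steepest decrease is along −∇f: components (-0.02000 E, -0.01111 N).
Azimuth = atan2(-0.02000, -0.01111) = 240.9° ≈ 241°.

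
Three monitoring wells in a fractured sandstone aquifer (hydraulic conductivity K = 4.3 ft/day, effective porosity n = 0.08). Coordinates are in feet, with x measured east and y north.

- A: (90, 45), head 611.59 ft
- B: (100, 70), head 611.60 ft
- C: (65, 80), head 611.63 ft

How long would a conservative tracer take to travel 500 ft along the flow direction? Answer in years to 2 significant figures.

27 years

With h = a·x + b·y + c and A as origin, the differences give:
  10·a + 25·b = +0.01
  (-25)·a + 35·b = +0.04
Eliminate b (×35 and ×25, subtract): 975·a = -0.650 → a = ∂h/∂x = -0.0006667
Back-substitute: b = ∂h/∂y = +0.0006667.
|∇h| = √(-0.0006667² + 0.0006667²) = 0.0009429
Seepage velocity v = K·i/n = 4.3 × 0.0009429 / 0.08 = 0.05068 ft/day.
t = 500 / 0.05068 = 9866 days = 27 years.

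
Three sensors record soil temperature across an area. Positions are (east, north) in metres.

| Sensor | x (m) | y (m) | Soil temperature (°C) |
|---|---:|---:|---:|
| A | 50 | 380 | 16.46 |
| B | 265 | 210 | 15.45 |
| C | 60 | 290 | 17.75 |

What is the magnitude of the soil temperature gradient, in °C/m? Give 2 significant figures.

Taking A as reference: B−A = (215, -170, -1.01); C−A = (10, -90, +1.29).
Determinant of the coordinate differences = 215·(-90) − 10·(-170) = -17650.
∂T/∂x = [(-1.01)·(-90) − (+1.29)·(-170)] / -17650 = -0.01758
∂T/∂y = [215·(+1.29) − 10·(-1.01)] / -17650 = -0.01629
|∇f| = √(-0.01758² + -0.01629²) = 0.02397 °C/m

0.024 °C/m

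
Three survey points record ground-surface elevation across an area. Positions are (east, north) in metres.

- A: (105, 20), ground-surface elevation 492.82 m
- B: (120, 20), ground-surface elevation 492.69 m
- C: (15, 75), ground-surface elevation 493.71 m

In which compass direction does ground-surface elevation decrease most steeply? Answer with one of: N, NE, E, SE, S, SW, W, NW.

Three-point gradient (reference A): Δ to B = (15, 0, -0.13), Δ to C = (-90, 55, +0.89).
∂z/∂x = -0.008667, ∂z/∂y = +0.002000 (det = 825).
Steepest decrease is along −∇f = (+0.008667 E, -0.002000 N) → east.

E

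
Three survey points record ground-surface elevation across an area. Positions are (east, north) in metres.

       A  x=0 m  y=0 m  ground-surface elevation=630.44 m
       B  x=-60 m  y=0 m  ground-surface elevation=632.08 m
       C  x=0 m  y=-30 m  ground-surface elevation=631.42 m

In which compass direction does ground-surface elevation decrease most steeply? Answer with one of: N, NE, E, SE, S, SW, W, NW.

NE

∂z/∂x = (632.08 − 630.44) / (-60 − 0) = -0.02733
∂z/∂y = (631.42 − 630.44) / (-30 − 0) = -0.03267
Steepest decrease is along −∇f = (+0.02733 E, +0.03267 N) → northeast.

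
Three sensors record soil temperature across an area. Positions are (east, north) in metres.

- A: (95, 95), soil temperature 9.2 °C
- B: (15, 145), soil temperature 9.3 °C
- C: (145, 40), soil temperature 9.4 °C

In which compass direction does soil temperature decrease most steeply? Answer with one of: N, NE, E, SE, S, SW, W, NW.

Differences from A: to B (Δx, Δy, Δh) = (-80, 50, +0.1); to C = (50, -55, +0.2).
Determinant of the coordinate differences = (-80)·(-55) − 50·50 = 1900.
∂T/∂x = [(+0.1)·(-55) − (+0.2)·50] / 1900 = -0.008158
∂T/∂y = [(-80)·(+0.2) − 50·(+0.1)] / 1900 = -0.01105
Steepest decrease is along −∇f = (+0.008158 E, +0.01105 N) → northeast.

NE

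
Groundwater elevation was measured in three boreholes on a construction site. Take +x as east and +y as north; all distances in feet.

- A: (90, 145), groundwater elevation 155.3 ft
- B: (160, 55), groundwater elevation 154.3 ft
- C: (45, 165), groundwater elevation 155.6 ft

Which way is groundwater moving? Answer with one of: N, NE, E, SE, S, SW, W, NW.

With h = a·x + b·y + c and A as origin, the differences give:
  70·a + (-90)·b = -1.0
  (-45)·a + 20·b = +0.3
Eliminate b (×20 and ×(-90), subtract): -2650·a = 7.00 → a = ∂h/∂x = -0.002642
Back-substitute: b = ∂h/∂y = +0.009057.
Flow = −∇h = (+0.002642 east, -0.009057 north), which points south.

S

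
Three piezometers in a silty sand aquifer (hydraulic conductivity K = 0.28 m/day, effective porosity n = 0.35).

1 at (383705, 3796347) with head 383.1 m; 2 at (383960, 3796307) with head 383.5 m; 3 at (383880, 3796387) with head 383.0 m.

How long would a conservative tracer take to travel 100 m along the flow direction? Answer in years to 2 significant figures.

Taking 1 as reference: 2−1 = (255, -40, +0.4); 3−1 = (175, 40, -0.1).
Determinant of the coordinate differences = 255·40 − 175·(-40) = 17200.
∂h/∂x = [(+0.4)·40 − (-0.1)·(-40)] / 17200 = +0.0006977
∂h/∂y = [255·(-0.1) − 175·(+0.4)] / 17200 = -0.005552
|∇h| = √(0.0006977² + -0.005552²) = 0.005596
Seepage velocity v = K·i/n = 0.28 × 0.005596 / 0.35 = 0.004477 m/day.
t = 100 / 0.004477 = 2.234e+04 days = 61.2 years.

61 years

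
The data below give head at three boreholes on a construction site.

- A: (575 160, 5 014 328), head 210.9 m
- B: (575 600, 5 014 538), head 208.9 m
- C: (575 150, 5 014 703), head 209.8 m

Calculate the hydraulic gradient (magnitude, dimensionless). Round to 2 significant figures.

0.0043

Taking A as reference: B−A = (440, 210, -2.0); C−A = (-10, 375, -1.1).
Solve a·Δx + b·Δy = Δh: det = 440·375 − (-10)·210 = 167100.
∂h/∂x = [(-2.0)·375 − (-1.1)·210] / 167100 = -0.003106
∂h/∂y = [440·(-1.1) − (-10)·(-2.0)] / 167100 = -0.003016
|∇h| = √(-0.003106² + -0.003016²) = 0.004329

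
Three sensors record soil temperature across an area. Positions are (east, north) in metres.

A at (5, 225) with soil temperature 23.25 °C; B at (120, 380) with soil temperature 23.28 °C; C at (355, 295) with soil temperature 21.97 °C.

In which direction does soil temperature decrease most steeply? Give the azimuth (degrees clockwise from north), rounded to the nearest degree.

Three-point gradient (reference A): Δ to B = (115, 155, +0.03), Δ to C = (350, 70, -1.28).
∂T/∂x = -0.004340, ∂T/∂y = +0.003413 (det = -46200).
Steepest decrease is along −∇f: components (+0.004340 E, -0.003413 N).
Azimuth = atan2(+0.004340, -0.003413) = 128.2° ≈ 128°.

128°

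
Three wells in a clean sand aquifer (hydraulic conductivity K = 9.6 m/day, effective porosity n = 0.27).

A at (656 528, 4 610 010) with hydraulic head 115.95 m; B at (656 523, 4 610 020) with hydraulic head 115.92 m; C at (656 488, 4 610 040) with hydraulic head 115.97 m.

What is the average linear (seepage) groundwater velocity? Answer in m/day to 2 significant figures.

0.24 m/day

Taking A as reference: B−A = (-5, 10, -0.03); C−A = (-40, 30, +0.02).
Determinant of the coordinate differences = (-5)·30 − (-40)·10 = 250.
∂h/∂x = [(-0.03)·30 − (+0.02)·10] / 250 = -0.004400
∂h/∂y = [(-5)·(+0.02) − (-40)·(-0.03)] / 250 = -0.005200
|∇h| = √(-0.004400² + -0.005200²) = 0.006812
Seepage velocity v = K·i/n = 9.6 × 0.006812 / 0.27 = 0.2422 m/day.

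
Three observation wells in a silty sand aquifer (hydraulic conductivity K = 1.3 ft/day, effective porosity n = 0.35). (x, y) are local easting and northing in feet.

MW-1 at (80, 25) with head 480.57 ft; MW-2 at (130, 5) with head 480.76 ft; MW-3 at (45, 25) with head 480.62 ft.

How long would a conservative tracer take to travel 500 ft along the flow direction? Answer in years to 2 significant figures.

28 years

With h = a·x + b·y + c and MW-1 as origin, the differences give:
  50·a + (-20)·b = +0.19
  (-35)·a + 0·b = +0.05
Eliminate b (×0 and ×(-20), subtract): -700·a = 1.000 → a = ∂h/∂x = -0.001429
Back-substitute: b = ∂h/∂y = -0.01307.
|∇h| = √(-0.001429² + -0.01307²) = 0.01315
Seepage velocity v = K·i/n = 1.3 × 0.01315 / 0.35 = 0.04884 ft/day.
t = 500 / 0.04884 = 1.024e+04 days = 28 years.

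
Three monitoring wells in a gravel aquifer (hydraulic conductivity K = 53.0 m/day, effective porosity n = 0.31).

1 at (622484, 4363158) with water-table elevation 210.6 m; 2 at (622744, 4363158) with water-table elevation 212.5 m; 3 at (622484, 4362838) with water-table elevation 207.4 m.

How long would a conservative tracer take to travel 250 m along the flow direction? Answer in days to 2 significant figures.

120 days

∂h/∂x = (212.5 − 210.6) / (622744 − 622484) = +0.007308
∂h/∂y = (207.4 − 210.6) / (4362838 − 4363158) = +0.010000
|∇h| = √(0.007308² + 0.010000²) = 0.01239
Seepage velocity v = K·i/n = 53.0 × 0.01239 / 0.31 = 2.118 m/day.
t = 250 / 2.118 = 118 days.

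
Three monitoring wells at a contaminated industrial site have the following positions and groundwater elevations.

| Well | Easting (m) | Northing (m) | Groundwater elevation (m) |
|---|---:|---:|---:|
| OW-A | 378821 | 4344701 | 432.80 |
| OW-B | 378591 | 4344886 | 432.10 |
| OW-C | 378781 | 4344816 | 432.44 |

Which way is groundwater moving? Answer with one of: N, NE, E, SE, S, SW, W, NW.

N

Taking OW-A as reference: OW-B−OW-A = (-230, 185, -0.70); OW-C−OW-A = (-40, 115, -0.36).
Solve a·Δx + b·Δy = Δh: det = (-230)·115 − (-40)·185 = -19050.
∂h/∂x = [(-0.70)·115 − (-0.36)·185] / -19050 = +0.0007297
∂h/∂y = [(-230)·(-0.36) − (-40)·(-0.70)] / -19050 = -0.002877
Flow = −∇h = (-0.0007297 east, +0.002877 north), which points north.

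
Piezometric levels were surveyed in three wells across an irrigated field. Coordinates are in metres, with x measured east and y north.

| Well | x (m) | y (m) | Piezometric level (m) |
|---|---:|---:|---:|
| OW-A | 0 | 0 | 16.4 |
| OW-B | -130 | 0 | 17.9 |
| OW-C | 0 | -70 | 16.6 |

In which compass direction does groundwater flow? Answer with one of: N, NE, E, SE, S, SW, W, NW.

∂h/∂x = (17.9 − 16.4) / (-130 − 0) = -0.01154
∂h/∂y = (16.6 − 16.4) / (-70 − 0) = -0.002857
Flow = −∇h = (+0.01154 east, +0.002857 north), which points east.

E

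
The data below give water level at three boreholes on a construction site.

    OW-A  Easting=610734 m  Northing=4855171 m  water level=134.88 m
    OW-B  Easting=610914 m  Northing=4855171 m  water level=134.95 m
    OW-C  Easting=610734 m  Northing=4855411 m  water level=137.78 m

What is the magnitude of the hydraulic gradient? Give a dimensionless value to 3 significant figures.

0.0121

∂h/∂x = (134.95 − 134.88) / (610914 − 610734) = +0.0003889
∂h/∂y = (137.78 − 134.88) / (4855411 − 4855171) = +0.01208
|∇h| = √(0.0003889² + 0.01208²) = 0.01209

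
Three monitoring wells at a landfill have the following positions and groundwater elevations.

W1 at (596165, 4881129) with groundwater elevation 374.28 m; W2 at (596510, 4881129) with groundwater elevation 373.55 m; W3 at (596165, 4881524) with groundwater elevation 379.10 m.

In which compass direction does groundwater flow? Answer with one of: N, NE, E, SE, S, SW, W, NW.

∂h/∂x = (373.55 − 374.28) / (596510 − 596165) = -0.002116
∂h/∂y = (379.10 − 374.28) / (4881524 − 4881129) = +0.01220
Flow = −∇h = (+0.002116 east, -0.01220 north), which points south.

S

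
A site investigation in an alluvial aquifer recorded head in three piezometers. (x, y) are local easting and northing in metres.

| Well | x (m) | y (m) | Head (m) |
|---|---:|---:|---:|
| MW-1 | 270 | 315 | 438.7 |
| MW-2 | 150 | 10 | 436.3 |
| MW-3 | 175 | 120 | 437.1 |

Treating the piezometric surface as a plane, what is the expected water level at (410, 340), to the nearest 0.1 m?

439.4 m

Taking MW-1 as reference: MW-2−MW-1 = (-120, -305, -2.4); MW-3−MW-1 = (-95, -195, -1.6).
Determinant of the coordinate differences = (-120)·(-195) − (-95)·(-305) = -5575.
∂h/∂x = [(-2.4)·(-195) − (-1.6)·(-305)] / -5575 = +0.003587
∂h/∂y = [(-120)·(-1.6) − (-95)·(-2.4)] / -5575 = +0.006457
h(410, 340) = 438.7 + (+0.003587)·(140) + (+0.006457)·(25) = 438.7 +0.502 +0.161 = 439.364 m.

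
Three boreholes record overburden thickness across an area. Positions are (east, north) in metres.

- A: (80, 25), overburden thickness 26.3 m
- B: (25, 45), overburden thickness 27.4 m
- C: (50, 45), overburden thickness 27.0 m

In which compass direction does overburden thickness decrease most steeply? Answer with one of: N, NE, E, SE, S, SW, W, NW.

SE

With d = a·x + b·y + c and A as origin, the differences give:
  (-55)·a + 20·b = +1.1
  (-30)·a + 20·b = +0.7
Eliminate b (×20 and ×20, subtract): -500·a = 8.00 → a = ∂d/∂x = -0.01600
Back-substitute: b = ∂d/∂y = +0.01100.
Steepest decrease is along −∇f = (+0.01600 E, -0.01100 N) → southeast.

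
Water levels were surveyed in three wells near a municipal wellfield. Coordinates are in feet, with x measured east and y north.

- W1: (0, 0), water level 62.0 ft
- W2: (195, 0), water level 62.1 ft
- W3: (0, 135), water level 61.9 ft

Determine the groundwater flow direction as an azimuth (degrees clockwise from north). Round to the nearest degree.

∂h/∂x = (62.1 − 62.0) / (195 − 0) = +0.0005128
∂h/∂y = (61.9 − 62.0) / (135 − 0) = -0.0007407
Flow direction (−∇h) has components (-0.0005128 E, +0.0007407 N).
Azimuth = atan2(E, N) = atan2(-0.0005128, +0.0007407) = 325.3° ≈ 325°.

325°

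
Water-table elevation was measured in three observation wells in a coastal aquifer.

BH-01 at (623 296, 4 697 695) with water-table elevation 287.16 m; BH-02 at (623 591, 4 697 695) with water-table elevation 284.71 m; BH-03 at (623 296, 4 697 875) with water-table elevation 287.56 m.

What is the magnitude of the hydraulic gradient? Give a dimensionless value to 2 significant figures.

∂h/∂x = (284.71 − 287.16) / (623591 − 623296) = -0.008305
∂h/∂y = (287.56 − 287.16) / (4697875 − 4697695) = +0.002222
|∇h| = √(-0.008305² + 0.002222²) = 0.008597

0.0086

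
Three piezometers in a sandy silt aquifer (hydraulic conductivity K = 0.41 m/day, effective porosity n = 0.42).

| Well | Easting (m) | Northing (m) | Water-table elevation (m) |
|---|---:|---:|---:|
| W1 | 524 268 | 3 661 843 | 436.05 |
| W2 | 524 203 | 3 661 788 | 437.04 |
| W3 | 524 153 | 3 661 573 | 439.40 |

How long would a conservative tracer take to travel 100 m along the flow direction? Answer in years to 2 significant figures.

24 years

Differences from W1: to W2 (Δx, Δy, Δh) = (-65, -55, +0.99); to W3 = (-115, -270, +3.35).
Determinant of the coordinate differences = (-65)·(-270) − (-115)·(-55) = 11225.
∂h/∂x = [(+0.99)·(-270) − (+3.35)·(-55)] / 11225 = -0.007399
∂h/∂y = [(-65)·(+3.35) − (-115)·(+0.99)] / 11225 = -0.009256
|∇h| = √(-0.007399² + -0.009256²) = 0.01185
Seepage velocity v = K·i/n = 0.41 × 0.01185 / 0.42 = 0.01157 m/day.
t = 100 / 0.01157 = 8643 days = 23.7 years.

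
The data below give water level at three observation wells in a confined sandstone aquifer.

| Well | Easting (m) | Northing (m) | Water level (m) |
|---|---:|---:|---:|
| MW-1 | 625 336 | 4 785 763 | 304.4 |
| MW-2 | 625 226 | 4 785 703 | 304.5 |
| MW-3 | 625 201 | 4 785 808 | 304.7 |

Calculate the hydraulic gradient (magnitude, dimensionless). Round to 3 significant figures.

0.00228

Differences from MW-1: to MW-2 (Δx, Δy, Δh) = (-110, -60, +0.1); to MW-3 = (-135, 45, +0.3).
Solve a·Δx + b·Δy = Δh: det = (-110)·45 − (-135)·(-60) = -13050.
∂h/∂x = [(+0.1)·45 − (+0.3)·(-60)] / -13050 = -0.001724
∂h/∂y = [(-110)·(+0.3) − (-135)·(+0.1)] / -13050 = +0.001494
|∇h| = √(-0.001724² + 0.001494²) = 0.002281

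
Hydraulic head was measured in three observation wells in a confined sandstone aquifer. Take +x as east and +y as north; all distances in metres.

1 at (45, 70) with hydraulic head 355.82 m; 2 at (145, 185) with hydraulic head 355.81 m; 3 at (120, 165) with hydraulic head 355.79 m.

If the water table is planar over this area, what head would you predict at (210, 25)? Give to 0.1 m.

356.4 m

With h = a·x + b·y + c and 1 as origin, the differences give:
  100·a + 115·b = -0.01
  75·a + 95·b = -0.03
Eliminate b (×95 and ×115, subtract): 875·a = 2.500 → a = ∂h/∂x = +0.002857
Back-substitute: b = ∂h/∂y = -0.002571.
h(210, 25) = 355.82 + (+0.002857)·(165) + (-0.002571)·(-45) = 355.82 +0.471 +0.116 = 356.407 m.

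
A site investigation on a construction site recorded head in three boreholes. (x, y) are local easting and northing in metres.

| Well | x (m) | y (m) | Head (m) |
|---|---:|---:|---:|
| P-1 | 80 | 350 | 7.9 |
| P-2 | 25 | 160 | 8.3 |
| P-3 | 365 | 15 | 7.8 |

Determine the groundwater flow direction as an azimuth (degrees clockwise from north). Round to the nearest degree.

Taking P-1 as reference: P-2−P-1 = (-55, -190, +0.4); P-3−P-1 = (285, -335, -0.1).
Solve a·Δx + b·Δy = Δh: det = (-55)·(-335) − 285·(-190) = 72575.
∂h/∂x = [(+0.4)·(-335) − (-0.1)·(-190)] / 72575 = -0.002108
∂h/∂y = [(-55)·(-0.1) − 285·(+0.4)] / 72575 = -0.001495
Flow direction (−∇h) has components (+0.002108 E, +0.001495 N).
Azimuth = atan2(E, N) = atan2(+0.002108, +0.001495) = 54.7° ≈ 055°.

055°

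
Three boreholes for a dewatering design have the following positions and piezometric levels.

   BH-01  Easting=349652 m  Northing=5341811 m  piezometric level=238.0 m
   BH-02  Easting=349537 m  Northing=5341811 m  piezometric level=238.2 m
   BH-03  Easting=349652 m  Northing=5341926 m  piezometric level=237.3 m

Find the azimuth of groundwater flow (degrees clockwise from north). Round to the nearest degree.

016°

∂h/∂x = (238.2 − 238.0) / (349537 − 349652) = -0.001739
∂h/∂y = (237.3 − 238.0) / (5341926 − 5341811) = -0.006087
Flow direction (−∇h) has components (+0.001739 E, +0.006087 N).
Azimuth = atan2(E, N) = atan2(+0.001739, +0.006087) = 15.9° ≈ 016°.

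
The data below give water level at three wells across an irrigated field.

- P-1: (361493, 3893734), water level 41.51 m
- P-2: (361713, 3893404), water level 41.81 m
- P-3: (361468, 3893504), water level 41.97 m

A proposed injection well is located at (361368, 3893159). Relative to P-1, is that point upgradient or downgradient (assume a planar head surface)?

upgradient

Differences from P-1: to P-2 (Δx, Δy, Δh) = (220, -330, +0.30); to P-3 = (-25, -230, +0.46).
Solve a·Δx + b·Δy = Δh: det = 220·(-230) − (-25)·(-330) = -58850.
∂h/∂x = [(+0.30)·(-230) − (+0.46)·(-330)] / -58850 = -0.001407
∂h/∂y = [220·(+0.46) − (-25)·(+0.30)] / -58850 = -0.001847
Head at (361368, 3893159) = 41.51 + (-0.001407)·(-125) + (-0.001847)·(-575) = 42.75 m.
That is higher than the 41.51 m at P-1, so the point is upgradient.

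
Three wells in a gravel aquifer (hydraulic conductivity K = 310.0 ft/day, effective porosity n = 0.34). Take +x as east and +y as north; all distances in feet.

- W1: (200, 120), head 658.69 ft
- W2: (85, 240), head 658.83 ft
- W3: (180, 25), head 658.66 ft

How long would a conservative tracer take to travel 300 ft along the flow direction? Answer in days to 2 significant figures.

380 days

Taking W1 as reference: W2−W1 = (-115, 120, +0.14); W3−W1 = (-20, -95, -0.03).
Determinant of the coordinate differences = (-115)·(-95) − (-20)·120 = 13325.
∂h/∂x = [(+0.14)·(-95) − (-0.03)·120] / 13325 = -0.0007280
∂h/∂y = [(-115)·(-0.03) − (-20)·(+0.14)] / 13325 = +0.0004690
|∇h| = √(-0.0007280² + 0.0004690²) = 0.000866
Seepage velocity v = K·i/n = 310.0 × 0.000866 / 0.34 = 0.7896 ft/day.
t = 300 / 0.7896 = 379.9 days.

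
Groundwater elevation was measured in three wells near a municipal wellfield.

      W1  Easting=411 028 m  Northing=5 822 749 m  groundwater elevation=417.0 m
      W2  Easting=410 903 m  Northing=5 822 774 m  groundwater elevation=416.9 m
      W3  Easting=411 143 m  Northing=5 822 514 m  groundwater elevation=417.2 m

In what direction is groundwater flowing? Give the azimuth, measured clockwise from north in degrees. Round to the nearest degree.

306°

With h = a·x + b·y + c and W1 as origin, the differences give:
  (-125)·a + 25·b = -0.1
  115·a + (-235)·b = +0.2
Eliminate b (×(-235) and ×25, subtract): 26500·a = 18.50 → a = ∂h/∂x = +0.0006981
Back-substitute: b = ∂h/∂y = -0.0005094.
Flow direction (−∇h) has components (-0.0006981 E, +0.0005094 N).
Azimuth = atan2(E, N) = atan2(-0.0006981, +0.0005094) = 306.1° ≈ 306°.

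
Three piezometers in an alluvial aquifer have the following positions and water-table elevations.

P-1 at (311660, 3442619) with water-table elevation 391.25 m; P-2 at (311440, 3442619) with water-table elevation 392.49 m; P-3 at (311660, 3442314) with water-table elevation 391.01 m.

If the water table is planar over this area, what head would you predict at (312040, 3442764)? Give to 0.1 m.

389.2 m

∂h/∂x = (392.49 − 391.25) / (311440 − 311660) = -0.005636
∂h/∂y = (391.01 − 391.25) / (3442314 − 3442619) = +0.0007869
h(312040, 3442764) = 391.25 + (-0.005636)·(380) + (+0.0007869)·(145) = 391.25 -2.142 +0.114 = 389.222 m.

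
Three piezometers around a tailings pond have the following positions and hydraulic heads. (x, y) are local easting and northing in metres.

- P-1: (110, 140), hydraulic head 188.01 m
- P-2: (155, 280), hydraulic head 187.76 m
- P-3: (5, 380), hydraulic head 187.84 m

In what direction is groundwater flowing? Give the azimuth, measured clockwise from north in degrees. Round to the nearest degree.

047°

Differences from P-1: to P-2 (Δx, Δy, Δh) = (45, 140, -0.25); to P-3 = (-105, 240, -0.17).
Determinant of the coordinate differences = 45·240 − (-105)·140 = 25500.
∂h/∂x = [(-0.25)·240 − (-0.17)·140] / 25500 = -0.001420
∂h/∂y = [45·(-0.17) − (-105)·(-0.25)] / 25500 = -0.001329
Flow direction (−∇h) has components (+0.001420 E, +0.001329 N).
Azimuth = atan2(E, N) = atan2(+0.001420, +0.001329) = 46.9° ≈ 047°.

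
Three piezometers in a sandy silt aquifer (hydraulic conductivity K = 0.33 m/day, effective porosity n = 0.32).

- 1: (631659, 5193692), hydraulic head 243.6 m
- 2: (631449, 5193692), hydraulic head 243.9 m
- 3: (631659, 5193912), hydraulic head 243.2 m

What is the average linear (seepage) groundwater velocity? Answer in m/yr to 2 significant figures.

∂h/∂x = (243.9 − 243.6) / (631449 − 631659) = -0.001429
∂h/∂y = (243.2 − 243.6) / (5193912 − 5193692) = -0.001818
|∇h| = √(-0.001429² + -0.001818²) = 0.002312
Seepage velocity v = K·i/n = 0.33 × 0.002312 / 0.32 = 0.002384 m/day = 0.8708 m/yr.

0.87 m/yr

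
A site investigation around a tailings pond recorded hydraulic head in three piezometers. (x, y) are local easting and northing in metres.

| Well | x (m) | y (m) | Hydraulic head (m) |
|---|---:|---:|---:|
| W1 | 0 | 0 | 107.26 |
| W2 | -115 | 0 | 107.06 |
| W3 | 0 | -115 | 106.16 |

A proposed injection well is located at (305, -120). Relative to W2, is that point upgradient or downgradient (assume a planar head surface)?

∂h/∂x = (107.06 − 107.26) / (-115 − 0) = +0.001739
∂h/∂y = (106.16 − 107.26) / (-115 − 0) = +0.009565
Head at (305, -120) = 107.26 + (+0.001739)·(305) + (+0.009565)·(-120) = 106.64 m.
That is lower than the 107.06 m at W2, so the point is downgradient.

downgradient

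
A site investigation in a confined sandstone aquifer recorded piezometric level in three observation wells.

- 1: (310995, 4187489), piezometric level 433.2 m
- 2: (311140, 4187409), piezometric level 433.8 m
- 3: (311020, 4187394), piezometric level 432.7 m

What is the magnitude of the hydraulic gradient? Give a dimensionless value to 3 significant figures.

0.0111

With h = a·x + b·y + c and 1 as origin, the differences give:
  145·a + (-80)·b = +0.6
  25·a + (-95)·b = -0.5
Eliminate b (×(-95) and ×(-80), subtract): -11775·a = -97.00 → a = ∂h/∂x = +0.008238
Back-substitute: b = ∂h/∂y = +0.007431.
|∇h| = √(0.008238² + 0.007431²) = 0.01109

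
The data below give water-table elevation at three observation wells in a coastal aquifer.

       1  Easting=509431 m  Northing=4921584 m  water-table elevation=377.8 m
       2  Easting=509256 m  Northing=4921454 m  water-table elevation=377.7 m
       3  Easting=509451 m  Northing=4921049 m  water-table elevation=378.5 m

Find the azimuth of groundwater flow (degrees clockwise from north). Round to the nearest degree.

310°

With h = a·x + b·y + c and 1 as origin, the differences give:
  (-175)·a + (-130)·b = -0.1
  20·a + (-535)·b = +0.7
Eliminate b (×(-535) and ×(-130), subtract): 96225·a = 144.50 → a = ∂h/∂x = +0.001502
Back-substitute: b = ∂h/∂y = -0.001252.
Flow direction (−∇h) has components (-0.001502 E, +0.001252 N).
Azimuth = atan2(E, N) = atan2(-0.001502, +0.001252) = 309.8° ≈ 310°.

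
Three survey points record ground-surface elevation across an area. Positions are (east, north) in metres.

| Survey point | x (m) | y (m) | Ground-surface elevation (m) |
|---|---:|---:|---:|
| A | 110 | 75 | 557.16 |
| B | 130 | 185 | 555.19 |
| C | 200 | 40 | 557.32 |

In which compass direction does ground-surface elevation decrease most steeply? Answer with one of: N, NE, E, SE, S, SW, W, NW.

N

Taking A as reference: B−A = (20, 110, -1.97); C−A = (90, -35, +0.16).
Solve a·Δx + b·Δy = Δz: det = 20·(-35) − 90·110 = -10600.
∂z/∂x = [(-1.97)·(-35) − (+0.16)·110] / -10600 = -0.004844
∂z/∂y = [20·(+0.16) − 90·(-1.97)] / -10600 = -0.01703
Steepest decrease is along −∇f = (+0.004844 E, +0.01703 N) → north.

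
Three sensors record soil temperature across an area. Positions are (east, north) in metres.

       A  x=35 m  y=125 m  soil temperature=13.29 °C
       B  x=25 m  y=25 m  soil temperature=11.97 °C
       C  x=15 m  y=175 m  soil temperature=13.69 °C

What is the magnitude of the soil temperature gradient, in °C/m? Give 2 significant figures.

With T = a·x + b·y + c and A as origin, the differences give:
  (-10)·a + (-100)·b = -1.32
  (-20)·a + 50·b = +0.40
Eliminate b (×50 and ×(-100), subtract): -2500·a = -26.000 → a = ∂T/∂x = +0.01040
Back-substitute: b = ∂T/∂y = +0.01216.
|∇f| = √(0.01040² + 0.01216²) = 0.016 °C/m

0.016 °C/m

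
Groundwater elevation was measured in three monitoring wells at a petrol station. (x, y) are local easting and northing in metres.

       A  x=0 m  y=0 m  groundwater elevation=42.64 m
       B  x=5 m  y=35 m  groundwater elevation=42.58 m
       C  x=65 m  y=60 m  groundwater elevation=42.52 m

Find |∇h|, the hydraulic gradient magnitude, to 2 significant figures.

Differences from A: to B (Δx, Δy, Δh) = (5, 35, -0.06); to C = (65, 60, -0.12).
Determinant of the coordinate differences = 5·60 − 65·35 = -1975.
∂h/∂x = [(-0.06)·60 − (-0.12)·35] / -1975 = -0.0003038
∂h/∂y = [5·(-0.12) − 65·(-0.06)] / -1975 = -0.001671
|∇h| = √(-0.0003038² + -0.001671²) = 0.001698

0.0017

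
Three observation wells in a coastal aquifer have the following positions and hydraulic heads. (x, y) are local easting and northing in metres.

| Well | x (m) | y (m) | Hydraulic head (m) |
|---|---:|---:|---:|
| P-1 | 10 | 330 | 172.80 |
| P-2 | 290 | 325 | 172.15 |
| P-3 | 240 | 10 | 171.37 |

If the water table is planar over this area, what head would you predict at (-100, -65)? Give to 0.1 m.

Taking P-1 as reference: P-2−P-1 = (280, -5, -0.65); P-3−P-1 = (230, -320, -1.43).
Solve a·Δx + b·Δy = Δh: det = 280·(-320) − 230·(-5) = -88450.
∂h/∂x = [(-0.65)·(-320) − (-1.43)·(-5)] / -88450 = -0.002271
∂h/∂y = [280·(-1.43) − 230·(-0.65)] / -88450 = +0.002837
h(-100, -65) = 172.80 + (-0.002271)·(-110) + (+0.002837)·(-395) = 172.80 +0.250 -1.120 = 171.929 m.

171.9 m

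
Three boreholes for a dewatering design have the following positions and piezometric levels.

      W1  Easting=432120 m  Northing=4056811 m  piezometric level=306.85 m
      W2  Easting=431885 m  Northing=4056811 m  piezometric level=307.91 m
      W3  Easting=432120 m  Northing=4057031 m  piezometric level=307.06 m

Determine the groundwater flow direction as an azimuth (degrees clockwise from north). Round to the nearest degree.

102°

∂h/∂x = (307.91 − 306.85) / (431885 − 432120) = -0.004511
∂h/∂y = (307.06 − 306.85) / (4057031 − 4056811) = +0.0009545
Flow direction (−∇h) has components (+0.004511 E, -0.0009545 N).
Azimuth = atan2(E, N) = atan2(+0.004511, -0.0009545) = 101.9° ≈ 102°.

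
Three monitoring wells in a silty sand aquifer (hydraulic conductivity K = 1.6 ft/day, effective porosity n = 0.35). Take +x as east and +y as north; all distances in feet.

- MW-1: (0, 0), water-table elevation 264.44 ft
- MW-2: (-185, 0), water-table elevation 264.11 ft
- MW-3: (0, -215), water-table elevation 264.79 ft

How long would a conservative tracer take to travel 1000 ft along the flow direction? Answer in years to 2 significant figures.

250 years

∂h/∂x = (264.11 − 264.44) / (-185 − 0) = +0.001784
∂h/∂y = (264.79 − 264.44) / (-215 − 0) = -0.001628
|∇h| = √(0.001784² + -0.001628²) = 0.002415
Seepage velocity v = K·i/n = 1.6 × 0.002415 / 0.35 = 0.01104 ft/day.
t = 1000 / 0.01104 = 9.058e+04 days = 248 years.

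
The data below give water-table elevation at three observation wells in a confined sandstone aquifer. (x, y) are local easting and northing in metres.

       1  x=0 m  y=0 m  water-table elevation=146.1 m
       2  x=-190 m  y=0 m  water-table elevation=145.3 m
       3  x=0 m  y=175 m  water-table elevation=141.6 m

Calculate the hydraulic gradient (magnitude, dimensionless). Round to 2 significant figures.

0.026

∂h/∂x = (145.3 − 146.1) / (-190 − 0) = +0.004211
∂h/∂y = (141.6 − 146.1) / (175 − 0) = -0.02571
|∇h| = √(0.004211² + -0.02571²) = 0.02605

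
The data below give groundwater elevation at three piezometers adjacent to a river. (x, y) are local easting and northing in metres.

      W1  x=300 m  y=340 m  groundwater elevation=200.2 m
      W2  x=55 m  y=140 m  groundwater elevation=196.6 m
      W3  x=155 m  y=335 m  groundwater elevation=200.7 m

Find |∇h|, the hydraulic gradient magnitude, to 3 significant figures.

0.0236

Three-point gradient (reference W1): Δ to W2 = (-245, -200, -3.6), Δ to W3 = (-145, -5, +0.5).
∂h/∂x = -0.004248, ∂h/∂y = +0.02320 (det = -27775).
|∇h| = √(-0.004248² + 0.02320²) = 0.02359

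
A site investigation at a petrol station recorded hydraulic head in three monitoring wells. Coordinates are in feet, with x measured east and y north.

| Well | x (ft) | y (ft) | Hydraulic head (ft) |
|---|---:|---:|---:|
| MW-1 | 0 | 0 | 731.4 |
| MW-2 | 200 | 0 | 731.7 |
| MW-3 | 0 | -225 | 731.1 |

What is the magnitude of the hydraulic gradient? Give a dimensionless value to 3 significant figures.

0.00201

∂h/∂x = (731.7 − 731.4) / (200 − 0) = +0.001500
∂h/∂y = (731.1 − 731.4) / (-225 − 0) = +0.001333
|∇h| = √(0.001500² + 0.001333²) = 0.002007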